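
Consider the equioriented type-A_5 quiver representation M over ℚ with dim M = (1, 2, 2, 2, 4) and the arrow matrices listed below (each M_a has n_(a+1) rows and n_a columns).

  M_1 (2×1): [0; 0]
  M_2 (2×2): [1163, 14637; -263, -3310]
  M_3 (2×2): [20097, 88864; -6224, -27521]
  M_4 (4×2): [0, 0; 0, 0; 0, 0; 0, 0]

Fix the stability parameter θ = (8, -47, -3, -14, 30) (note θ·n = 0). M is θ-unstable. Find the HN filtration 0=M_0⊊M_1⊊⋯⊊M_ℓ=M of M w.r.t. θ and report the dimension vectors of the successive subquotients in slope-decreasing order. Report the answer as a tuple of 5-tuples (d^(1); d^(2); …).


Barcode: M ≅ I[1,1], I[2,4]^2, I[5,5]^4. HN layers by μ_θ (4 steps, strictly decreasing):
  μ^(1)=30; μ^(2)=8; μ^(3)=-17/2; μ^(4)=-47

((0, 0, 0, 0, 4); (1, 0, 0, 0, 0); (0, 0, 2, 2, 0); (0, 2, 0, 0, 0))


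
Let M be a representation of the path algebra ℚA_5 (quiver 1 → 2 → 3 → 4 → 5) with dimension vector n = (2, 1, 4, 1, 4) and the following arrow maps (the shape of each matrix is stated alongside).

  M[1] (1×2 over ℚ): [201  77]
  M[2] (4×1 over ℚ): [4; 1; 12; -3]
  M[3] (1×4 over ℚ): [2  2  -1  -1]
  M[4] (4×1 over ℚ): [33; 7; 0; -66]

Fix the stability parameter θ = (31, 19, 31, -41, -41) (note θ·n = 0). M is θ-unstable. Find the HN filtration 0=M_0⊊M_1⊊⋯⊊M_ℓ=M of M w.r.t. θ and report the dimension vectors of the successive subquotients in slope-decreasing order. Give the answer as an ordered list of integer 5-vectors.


Interval decomposition of M: I[1,1], I[1,5], I[3,3]^3, I[5,5]^3.
HN type (ℓ=3): μ^(1)=31; μ^(2)=-1/5; μ^(3)=-41

((1, 0, 3, 0, 0); (1, 1, 1, 1, 1); (0, 0, 0, 0, 3))


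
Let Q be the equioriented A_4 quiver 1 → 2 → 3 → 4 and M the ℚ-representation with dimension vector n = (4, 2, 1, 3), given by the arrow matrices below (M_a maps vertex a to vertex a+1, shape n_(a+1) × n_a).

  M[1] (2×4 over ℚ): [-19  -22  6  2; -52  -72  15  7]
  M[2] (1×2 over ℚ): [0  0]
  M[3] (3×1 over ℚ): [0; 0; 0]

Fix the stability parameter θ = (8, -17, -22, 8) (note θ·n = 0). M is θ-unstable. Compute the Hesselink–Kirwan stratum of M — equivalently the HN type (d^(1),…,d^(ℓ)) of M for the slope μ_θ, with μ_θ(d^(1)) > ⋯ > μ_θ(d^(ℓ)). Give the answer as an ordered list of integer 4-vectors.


Interval decomposition of M: I[1,1]^2, I[1,2]^2, I[3,3], I[4,4]^3.
HN type (ℓ=3): μ^(1)=8; μ^(2)=-9/2; μ^(3)=-22

((2, 0, 0, 3); (2, 2, 0, 0); (0, 0, 1, 0))


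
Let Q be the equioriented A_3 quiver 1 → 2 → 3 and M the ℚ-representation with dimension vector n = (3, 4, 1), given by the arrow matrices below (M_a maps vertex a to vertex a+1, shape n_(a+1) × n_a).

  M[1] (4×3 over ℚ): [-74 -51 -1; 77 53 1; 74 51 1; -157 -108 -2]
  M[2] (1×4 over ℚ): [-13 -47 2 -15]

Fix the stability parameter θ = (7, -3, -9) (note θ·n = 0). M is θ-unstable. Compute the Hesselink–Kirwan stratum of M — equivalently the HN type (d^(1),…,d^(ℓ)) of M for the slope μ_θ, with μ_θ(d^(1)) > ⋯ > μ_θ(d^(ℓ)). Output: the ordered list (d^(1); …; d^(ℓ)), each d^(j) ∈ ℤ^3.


Interval decomposition of M: I[1,1], I[1,2], I[1,3], I[2,2]^2.
HN type (ℓ=4): μ^(1)=7; μ^(2)=2; μ^(3)=-5/3; μ^(4)=-3

((1, 0, 0); (1, 1, 0); (1, 1, 1); (0, 2, 0))


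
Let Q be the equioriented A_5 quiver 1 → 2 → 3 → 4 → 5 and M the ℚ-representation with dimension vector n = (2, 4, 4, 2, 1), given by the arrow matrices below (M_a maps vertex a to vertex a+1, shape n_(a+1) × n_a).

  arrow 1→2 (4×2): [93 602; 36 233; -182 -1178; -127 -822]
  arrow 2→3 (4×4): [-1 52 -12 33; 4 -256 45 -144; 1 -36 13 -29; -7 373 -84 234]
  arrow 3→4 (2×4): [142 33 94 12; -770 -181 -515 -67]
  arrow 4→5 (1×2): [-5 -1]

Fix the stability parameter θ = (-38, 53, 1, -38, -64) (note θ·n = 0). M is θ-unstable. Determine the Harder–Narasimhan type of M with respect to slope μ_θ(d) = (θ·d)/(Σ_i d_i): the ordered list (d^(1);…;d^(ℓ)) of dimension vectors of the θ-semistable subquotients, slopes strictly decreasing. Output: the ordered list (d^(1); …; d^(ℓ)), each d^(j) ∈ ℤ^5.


Barcode: M ≅ I[1,2], I[1,5], I[2,3], I[2,4], I[3,3]. HN layers by μ_θ (6 steps, strictly decreasing):
  μ^(1)=53; μ^(2)=27; μ^(3)=16/3; μ^(4)=1; μ^(5)=-12; μ^(6)=-38

((0, 1, 0, 0, 0); (0, 1, 1, 0, 0); (0, 1, 1, 1, 0); (0, 0, 1, 0, 0); (0, 1, 1, 1, 1); (2, 0, 0, 0, 0))


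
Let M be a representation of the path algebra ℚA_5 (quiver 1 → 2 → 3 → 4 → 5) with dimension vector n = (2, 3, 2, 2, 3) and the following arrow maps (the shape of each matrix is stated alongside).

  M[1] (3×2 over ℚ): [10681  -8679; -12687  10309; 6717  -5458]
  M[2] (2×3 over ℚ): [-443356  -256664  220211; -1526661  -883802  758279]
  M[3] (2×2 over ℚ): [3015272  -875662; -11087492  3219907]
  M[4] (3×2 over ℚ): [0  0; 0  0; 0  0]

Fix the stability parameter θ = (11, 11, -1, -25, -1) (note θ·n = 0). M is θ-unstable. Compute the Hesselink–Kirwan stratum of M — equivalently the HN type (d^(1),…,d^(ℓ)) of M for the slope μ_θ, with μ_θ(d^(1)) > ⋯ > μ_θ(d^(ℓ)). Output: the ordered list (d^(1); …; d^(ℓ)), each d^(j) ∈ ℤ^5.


Barcode: M ≅ I[1,3], I[1,4], I[2,2], I[4,4], I[5,5]^3. HN layers by μ_θ (4 steps, strictly decreasing):
  μ^(1)=11; μ^(2)=7; μ^(3)=-1; μ^(4)=-25

((0, 1, 0, 0, 0); (1, 1, 1, 0, 0); (1, 1, 1, 1, 3); (0, 0, 0, 1, 0))


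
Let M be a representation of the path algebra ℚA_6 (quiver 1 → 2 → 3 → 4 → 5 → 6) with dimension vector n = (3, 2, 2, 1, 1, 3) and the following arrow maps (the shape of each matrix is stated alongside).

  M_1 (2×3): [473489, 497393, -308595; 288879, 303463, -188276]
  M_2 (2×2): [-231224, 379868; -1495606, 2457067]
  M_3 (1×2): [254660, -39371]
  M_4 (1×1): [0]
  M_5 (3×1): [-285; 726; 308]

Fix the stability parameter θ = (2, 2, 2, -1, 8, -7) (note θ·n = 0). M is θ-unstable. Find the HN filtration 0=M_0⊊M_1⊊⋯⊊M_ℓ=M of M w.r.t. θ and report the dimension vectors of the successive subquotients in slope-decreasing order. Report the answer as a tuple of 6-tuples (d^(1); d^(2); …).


Interval decomposition of M: I[1,1], I[1,2], I[1,4], I[3,3], I[5,6], I[6,6]^2.
HN type (ℓ=4): μ^(1)=2; μ^(2)=5/4; μ^(3)=1/2; μ^(4)=-7

((2, 1, 1, 0, 0, 0); (1, 1, 1, 1, 0, 0); (0, 0, 0, 0, 1, 1); (0, 0, 0, 0, 0, 2))


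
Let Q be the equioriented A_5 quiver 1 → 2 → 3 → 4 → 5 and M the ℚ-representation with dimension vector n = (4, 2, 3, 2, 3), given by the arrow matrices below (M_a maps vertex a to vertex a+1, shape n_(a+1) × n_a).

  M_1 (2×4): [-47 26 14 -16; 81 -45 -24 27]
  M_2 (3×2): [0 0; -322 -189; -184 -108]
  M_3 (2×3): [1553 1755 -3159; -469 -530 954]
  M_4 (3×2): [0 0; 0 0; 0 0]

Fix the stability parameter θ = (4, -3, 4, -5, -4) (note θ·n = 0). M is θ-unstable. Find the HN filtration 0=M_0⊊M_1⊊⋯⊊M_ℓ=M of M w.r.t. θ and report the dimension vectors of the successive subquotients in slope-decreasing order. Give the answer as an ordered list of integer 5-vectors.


Via rank(M_{q-1}∘⋯∘M_p): M ≅ I[1,1]^2, I[1,2], I[1,4], I[3,3], I[3,4], I[5,5]^3.
μ_θ-semistable layers: μ^(1)=4; μ^(2)=1/2; μ^(3)=0; μ^(4)=-1/2; μ^(5)=-4

((2, 0, 1, 0, 0); (1, 1, 0, 0, 0); (1, 1, 1, 1, 0); (0, 0, 1, 1, 0); (0, 0, 0, 0, 3))


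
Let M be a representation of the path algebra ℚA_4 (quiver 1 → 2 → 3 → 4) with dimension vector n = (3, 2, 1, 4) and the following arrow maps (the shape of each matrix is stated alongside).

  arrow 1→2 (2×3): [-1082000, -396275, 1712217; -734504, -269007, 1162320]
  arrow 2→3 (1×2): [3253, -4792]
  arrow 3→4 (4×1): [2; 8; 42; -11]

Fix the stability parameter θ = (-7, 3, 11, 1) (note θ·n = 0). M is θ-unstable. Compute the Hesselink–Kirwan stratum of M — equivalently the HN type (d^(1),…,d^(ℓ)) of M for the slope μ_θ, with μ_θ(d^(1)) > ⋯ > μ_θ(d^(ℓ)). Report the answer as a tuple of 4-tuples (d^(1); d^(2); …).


Interval decomposition of M: I[1,1], I[1,2], I[1,4], I[4,4]^3.
HN type (ℓ=4): μ^(1)=6; μ^(2)=3; μ^(3)=1; μ^(4)=-7

((0, 0, 1, 1); (0, 2, 0, 0); (0, 0, 0, 3); (3, 0, 0, 0))


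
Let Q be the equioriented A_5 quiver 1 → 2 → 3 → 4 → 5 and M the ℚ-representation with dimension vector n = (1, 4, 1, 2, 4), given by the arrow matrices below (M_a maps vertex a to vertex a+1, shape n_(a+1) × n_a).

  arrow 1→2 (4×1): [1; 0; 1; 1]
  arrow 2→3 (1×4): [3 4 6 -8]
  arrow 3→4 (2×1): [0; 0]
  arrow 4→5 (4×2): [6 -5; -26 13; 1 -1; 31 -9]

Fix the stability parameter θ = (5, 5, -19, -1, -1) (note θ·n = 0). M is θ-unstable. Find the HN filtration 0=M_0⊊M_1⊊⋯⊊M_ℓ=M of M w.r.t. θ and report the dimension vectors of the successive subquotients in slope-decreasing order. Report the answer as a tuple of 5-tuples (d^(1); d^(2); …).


Interval decomposition of M: I[1,3], I[2,2]^3, I[4,5]^2, I[5,5]^2.
HN type (ℓ=3): μ^(1)=5; μ^(2)=-1; μ^(3)=-3

((0, 3, 0, 0, 0); (0, 0, 0, 2, 4); (1, 1, 1, 0, 0))


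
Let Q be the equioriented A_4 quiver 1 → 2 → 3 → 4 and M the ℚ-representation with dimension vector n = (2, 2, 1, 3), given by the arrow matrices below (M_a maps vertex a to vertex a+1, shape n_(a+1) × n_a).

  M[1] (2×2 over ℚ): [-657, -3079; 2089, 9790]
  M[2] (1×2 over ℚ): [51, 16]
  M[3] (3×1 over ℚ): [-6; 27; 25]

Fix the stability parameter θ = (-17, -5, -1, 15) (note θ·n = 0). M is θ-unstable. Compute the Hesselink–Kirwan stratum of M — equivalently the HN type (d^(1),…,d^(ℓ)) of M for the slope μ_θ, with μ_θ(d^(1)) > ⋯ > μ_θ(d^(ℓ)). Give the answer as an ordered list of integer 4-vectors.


Interval decomposition of M: I[1,2], I[1,4], I[4,4]^2.
HN type (ℓ=4): μ^(1)=15; μ^(2)=-1; μ^(3)=-5; μ^(4)=-17

((0, 0, 0, 3); (0, 0, 1, 0); (0, 2, 0, 0); (2, 0, 0, 0))


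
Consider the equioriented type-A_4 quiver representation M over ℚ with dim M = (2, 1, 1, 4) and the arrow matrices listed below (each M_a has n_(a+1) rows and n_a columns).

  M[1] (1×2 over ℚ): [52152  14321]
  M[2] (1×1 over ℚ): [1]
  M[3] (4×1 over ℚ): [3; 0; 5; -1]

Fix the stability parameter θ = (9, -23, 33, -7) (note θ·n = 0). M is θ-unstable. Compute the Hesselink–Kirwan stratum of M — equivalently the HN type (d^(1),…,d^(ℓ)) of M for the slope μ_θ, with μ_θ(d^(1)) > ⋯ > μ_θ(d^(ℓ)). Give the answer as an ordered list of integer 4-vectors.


Via rank(M_{q-1}∘⋯∘M_p): M ≅ I[1,1], I[1,4], I[4,4]^3.
μ_θ-semistable layers: μ^(1)=13; μ^(2)=9; μ^(3)=-7

((0, 0, 1, 1); (1, 0, 0, 0); (1, 1, 0, 3))


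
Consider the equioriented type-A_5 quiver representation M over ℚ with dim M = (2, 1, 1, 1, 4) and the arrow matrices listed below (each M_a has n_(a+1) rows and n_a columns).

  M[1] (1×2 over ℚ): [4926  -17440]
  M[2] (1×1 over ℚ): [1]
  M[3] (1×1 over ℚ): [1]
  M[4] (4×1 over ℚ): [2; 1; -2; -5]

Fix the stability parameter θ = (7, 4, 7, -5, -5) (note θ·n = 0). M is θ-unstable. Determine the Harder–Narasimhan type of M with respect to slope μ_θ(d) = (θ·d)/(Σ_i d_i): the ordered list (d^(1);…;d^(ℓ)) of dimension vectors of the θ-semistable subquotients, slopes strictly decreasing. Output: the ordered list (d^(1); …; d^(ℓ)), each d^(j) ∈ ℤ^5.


Via rank(M_{q-1}∘⋯∘M_p): M ≅ I[1,1], I[1,5], I[5,5]^3.
μ_θ-semistable layers: μ^(1)=7; μ^(2)=8/5; μ^(3)=-5

((1, 0, 0, 0, 0); (1, 1, 1, 1, 1); (0, 0, 0, 0, 3))


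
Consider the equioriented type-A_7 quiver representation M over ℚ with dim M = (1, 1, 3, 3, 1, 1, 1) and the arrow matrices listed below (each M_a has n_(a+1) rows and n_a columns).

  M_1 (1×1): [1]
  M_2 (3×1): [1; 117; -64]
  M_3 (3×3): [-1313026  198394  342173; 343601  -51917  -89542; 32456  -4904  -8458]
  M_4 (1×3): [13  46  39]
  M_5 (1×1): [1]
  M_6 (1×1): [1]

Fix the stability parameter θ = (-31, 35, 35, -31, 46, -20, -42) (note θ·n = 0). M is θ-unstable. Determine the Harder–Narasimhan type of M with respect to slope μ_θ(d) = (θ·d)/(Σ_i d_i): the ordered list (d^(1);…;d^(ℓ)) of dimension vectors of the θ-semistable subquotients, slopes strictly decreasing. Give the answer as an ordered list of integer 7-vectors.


Via rank(M_{q-1}∘⋯∘M_p): M ≅ I[1,3], I[3,4], I[3,7], I[4,4].
μ_θ-semistable layers: μ^(1)=35; μ^(2)=2; μ^(3)=-12/5; μ^(4)=-31

((0, 1, 1, 0, 0, 0, 0); (0, 0, 1, 1, 0, 0, 0); (0, 0, 1, 1, 1, 1, 1); (1, 0, 0, 1, 0, 0, 0))


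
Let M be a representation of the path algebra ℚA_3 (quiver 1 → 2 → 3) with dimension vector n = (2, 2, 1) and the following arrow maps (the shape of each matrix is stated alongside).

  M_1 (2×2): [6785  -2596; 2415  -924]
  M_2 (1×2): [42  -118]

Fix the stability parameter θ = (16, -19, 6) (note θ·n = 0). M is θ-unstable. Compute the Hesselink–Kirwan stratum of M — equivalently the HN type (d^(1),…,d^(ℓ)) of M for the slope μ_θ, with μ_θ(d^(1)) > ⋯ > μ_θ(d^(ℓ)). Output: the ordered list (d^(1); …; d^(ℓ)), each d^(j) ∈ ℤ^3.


Via rank(M_{q-1}∘⋯∘M_p): M ≅ I[1,1], I[1,2], I[2,3].
μ_θ-semistable layers: μ^(1)=16; μ^(2)=6; μ^(3)=-3/2; μ^(4)=-19

((1, 0, 0); (0, 0, 1); (1, 1, 0); (0, 1, 0))


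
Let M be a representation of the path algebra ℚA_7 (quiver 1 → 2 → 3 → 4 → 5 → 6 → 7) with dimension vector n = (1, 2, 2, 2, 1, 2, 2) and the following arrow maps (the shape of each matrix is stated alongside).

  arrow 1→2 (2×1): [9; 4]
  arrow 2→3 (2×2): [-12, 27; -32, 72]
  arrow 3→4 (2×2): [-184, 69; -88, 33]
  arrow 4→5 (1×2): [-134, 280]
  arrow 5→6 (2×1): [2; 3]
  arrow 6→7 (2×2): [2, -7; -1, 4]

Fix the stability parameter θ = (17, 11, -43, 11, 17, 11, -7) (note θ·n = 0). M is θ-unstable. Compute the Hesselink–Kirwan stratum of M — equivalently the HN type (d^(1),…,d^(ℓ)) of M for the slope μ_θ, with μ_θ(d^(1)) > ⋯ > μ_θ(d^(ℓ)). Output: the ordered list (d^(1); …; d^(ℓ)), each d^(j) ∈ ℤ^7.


Interval decomposition of M: I[1,2], I[2,3], I[3,7], I[4,4], I[6,7].
HN type (ℓ=6): μ^(1)=14; μ^(2)=11; μ^(3)=8; μ^(4)=2; μ^(5)=-16; μ^(6)=-43

((1, 1, 0, 0, 0, 0, 0); (0, 0, 0, 1, 0, 0, 0); (0, 0, 0, 1, 1, 1, 1); (0, 0, 0, 0, 0, 1, 1); (0, 1, 1, 0, 0, 0, 0); (0, 0, 1, 0, 0, 0, 0))


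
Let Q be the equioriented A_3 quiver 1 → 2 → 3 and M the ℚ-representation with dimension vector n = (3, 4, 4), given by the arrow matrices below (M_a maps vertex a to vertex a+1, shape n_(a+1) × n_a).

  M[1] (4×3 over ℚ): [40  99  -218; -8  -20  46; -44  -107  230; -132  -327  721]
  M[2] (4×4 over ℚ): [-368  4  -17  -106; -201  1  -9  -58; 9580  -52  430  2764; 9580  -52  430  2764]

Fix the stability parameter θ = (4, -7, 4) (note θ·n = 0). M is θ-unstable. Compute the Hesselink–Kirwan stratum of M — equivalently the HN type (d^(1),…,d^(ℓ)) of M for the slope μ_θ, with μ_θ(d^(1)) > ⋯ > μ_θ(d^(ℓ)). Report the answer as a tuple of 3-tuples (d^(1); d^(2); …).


Interval decomposition of M: I[1,2], I[1,3]^2, I[2,2], I[3,3]^2.
HN type (ℓ=3): μ^(1)=4; μ^(2)=-3/2; μ^(3)=-7

((0, 0, 4); (3, 3, 0); (0, 1, 0))


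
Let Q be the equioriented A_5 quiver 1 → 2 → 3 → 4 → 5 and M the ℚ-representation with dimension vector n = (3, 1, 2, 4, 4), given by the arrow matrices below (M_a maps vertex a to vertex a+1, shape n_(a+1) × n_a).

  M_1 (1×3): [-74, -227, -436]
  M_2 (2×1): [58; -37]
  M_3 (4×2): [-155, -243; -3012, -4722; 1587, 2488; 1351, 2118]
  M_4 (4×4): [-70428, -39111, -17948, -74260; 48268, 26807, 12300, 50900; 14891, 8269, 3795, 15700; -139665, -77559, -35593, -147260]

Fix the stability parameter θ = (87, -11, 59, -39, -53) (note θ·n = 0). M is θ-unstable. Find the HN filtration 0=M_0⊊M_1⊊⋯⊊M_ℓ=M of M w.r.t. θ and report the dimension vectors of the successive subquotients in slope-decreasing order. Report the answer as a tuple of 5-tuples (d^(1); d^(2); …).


Via rank(M_{q-1}∘⋯∘M_p): M ≅ I[1,1]^2, I[1,5], I[3,4], I[4,4], I[4,5], I[5,5]^2.
μ_θ-semistable layers: μ^(1)=87; μ^(2)=10; μ^(3)=43/5; μ^(4)=-39; μ^(5)=-46; μ^(6)=-53

((2, 0, 0, 0, 0); (0, 0, 1, 1, 0); (1, 1, 1, 1, 1); (0, 0, 0, 1, 0); (0, 0, 0, 1, 1); (0, 0, 0, 0, 2))


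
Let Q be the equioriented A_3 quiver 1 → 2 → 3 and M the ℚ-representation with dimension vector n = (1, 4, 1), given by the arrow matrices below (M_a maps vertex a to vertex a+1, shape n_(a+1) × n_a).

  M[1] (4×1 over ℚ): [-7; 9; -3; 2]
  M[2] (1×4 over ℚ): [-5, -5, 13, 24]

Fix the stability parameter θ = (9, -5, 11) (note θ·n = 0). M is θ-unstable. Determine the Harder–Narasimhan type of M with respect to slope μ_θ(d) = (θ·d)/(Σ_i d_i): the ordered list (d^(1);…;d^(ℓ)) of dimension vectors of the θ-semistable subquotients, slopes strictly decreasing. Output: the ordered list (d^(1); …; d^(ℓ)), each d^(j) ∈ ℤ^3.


Interval decomposition of M: I[1,3], I[2,2]^3.
HN type (ℓ=3): μ^(1)=11; μ^(2)=2; μ^(3)=-5

((0, 0, 1); (1, 1, 0); (0, 3, 0))


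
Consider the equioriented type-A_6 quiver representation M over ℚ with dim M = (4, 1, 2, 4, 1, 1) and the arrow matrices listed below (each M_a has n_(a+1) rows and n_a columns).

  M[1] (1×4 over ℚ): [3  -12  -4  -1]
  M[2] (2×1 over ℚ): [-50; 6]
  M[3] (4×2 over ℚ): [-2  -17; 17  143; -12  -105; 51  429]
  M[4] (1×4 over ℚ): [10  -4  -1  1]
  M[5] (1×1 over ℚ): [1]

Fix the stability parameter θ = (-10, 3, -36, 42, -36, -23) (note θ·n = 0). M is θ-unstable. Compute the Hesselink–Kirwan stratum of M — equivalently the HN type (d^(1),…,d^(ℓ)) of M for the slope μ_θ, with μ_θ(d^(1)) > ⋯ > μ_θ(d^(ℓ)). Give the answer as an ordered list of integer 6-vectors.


Via rank(M_{q-1}∘⋯∘M_p): M ≅ I[1,1]^3, I[1,6], I[3,4], I[4,4]^2.
μ_θ-semistable layers: μ^(1)=42; μ^(2)=-17/3; μ^(3)=-10; μ^(4)=-43/3; μ^(5)=-36

((0, 0, 0, 3, 0, 0); (0, 0, 0, 1, 1, 1); (3, 0, 0, 0, 0, 0); (1, 1, 1, 0, 0, 0); (0, 0, 1, 0, 0, 0))


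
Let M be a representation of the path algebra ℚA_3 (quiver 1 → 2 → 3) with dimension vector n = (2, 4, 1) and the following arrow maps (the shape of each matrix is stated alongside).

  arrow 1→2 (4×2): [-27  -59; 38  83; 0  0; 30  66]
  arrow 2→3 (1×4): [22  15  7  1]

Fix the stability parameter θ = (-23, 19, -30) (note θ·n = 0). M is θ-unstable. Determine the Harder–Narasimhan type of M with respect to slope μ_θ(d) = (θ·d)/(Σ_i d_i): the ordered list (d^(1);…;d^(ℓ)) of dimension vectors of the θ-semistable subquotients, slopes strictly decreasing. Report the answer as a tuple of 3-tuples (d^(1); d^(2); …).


Barcode: M ≅ I[1,2], I[1,3], I[2,2]^2. HN layers by μ_θ (3 steps, strictly decreasing):
  μ^(1)=19; μ^(2)=-11/2; μ^(3)=-23

((0, 3, 0); (0, 1, 1); (2, 0, 0))


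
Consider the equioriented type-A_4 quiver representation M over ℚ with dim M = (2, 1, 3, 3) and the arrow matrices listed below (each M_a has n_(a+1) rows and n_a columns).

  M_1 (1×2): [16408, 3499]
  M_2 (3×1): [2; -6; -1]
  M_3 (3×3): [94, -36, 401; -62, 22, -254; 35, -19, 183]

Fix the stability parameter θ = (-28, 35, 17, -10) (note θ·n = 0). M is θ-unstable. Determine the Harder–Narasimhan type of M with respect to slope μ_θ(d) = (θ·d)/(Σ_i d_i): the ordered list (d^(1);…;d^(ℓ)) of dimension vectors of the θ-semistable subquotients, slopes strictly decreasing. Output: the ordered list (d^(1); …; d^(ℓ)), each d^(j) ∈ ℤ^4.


Interval decomposition of M: I[1,1], I[1,4], I[3,4]^2.
HN type (ℓ=3): μ^(1)=14; μ^(2)=7/2; μ^(3)=-28

((0, 1, 1, 1); (0, 0, 2, 2); (2, 0, 0, 0))


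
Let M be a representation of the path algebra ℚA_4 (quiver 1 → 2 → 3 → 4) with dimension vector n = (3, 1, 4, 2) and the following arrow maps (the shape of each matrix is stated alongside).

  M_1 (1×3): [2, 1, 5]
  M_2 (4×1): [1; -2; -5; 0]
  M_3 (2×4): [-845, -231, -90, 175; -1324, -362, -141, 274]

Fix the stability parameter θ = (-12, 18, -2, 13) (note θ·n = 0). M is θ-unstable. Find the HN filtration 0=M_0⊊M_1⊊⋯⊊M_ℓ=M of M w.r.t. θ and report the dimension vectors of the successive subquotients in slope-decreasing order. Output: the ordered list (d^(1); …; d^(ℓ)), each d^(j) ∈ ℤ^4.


Barcode: M ≅ I[1,1]^2, I[1,4], I[3,3]^2, I[3,4]. HN layers by μ_θ (4 steps, strictly decreasing):
  μ^(1)=13; μ^(2)=8; μ^(3)=-2; μ^(4)=-12

((0, 0, 0, 2); (0, 1, 1, 0); (0, 0, 3, 0); (3, 0, 0, 0))


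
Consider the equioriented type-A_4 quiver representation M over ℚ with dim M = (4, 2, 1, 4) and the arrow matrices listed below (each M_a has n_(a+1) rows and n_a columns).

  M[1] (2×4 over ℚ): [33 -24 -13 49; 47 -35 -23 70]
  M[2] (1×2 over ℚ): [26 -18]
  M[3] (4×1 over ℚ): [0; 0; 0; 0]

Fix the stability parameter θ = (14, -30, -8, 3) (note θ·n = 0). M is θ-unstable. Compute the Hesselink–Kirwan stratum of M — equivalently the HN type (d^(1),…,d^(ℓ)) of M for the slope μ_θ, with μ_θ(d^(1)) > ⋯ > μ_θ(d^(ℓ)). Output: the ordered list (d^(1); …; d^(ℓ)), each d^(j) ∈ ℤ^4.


Interval decomposition of M: I[1,1]^2, I[1,2], I[1,3], I[4,4]^4.
HN type (ℓ=3): μ^(1)=14; μ^(2)=3; μ^(3)=-8

((2, 0, 0, 0); (0, 0, 0, 4); (2, 2, 1, 0))


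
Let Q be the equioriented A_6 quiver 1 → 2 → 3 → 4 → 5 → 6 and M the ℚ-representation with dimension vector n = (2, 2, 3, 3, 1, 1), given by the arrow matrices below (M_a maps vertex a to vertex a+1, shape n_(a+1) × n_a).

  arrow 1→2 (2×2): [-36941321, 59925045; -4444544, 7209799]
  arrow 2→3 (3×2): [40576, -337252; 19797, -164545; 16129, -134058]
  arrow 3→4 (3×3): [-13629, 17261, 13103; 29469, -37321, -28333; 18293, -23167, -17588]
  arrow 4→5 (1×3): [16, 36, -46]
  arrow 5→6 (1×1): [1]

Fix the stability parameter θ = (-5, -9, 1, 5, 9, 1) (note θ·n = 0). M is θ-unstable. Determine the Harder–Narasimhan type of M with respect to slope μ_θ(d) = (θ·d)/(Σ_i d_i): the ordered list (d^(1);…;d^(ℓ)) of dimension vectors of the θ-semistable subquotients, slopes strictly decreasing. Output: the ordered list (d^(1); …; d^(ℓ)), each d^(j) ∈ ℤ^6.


Interval decomposition of M: I[1,4], I[1,6], I[3,3], I[4,4].
HN type (ℓ=3): μ^(1)=5; μ^(2)=1; μ^(3)=-7

((0, 0, 0, 3, 1, 1); (0, 0, 3, 0, 0, 0); (2, 2, 0, 0, 0, 0))


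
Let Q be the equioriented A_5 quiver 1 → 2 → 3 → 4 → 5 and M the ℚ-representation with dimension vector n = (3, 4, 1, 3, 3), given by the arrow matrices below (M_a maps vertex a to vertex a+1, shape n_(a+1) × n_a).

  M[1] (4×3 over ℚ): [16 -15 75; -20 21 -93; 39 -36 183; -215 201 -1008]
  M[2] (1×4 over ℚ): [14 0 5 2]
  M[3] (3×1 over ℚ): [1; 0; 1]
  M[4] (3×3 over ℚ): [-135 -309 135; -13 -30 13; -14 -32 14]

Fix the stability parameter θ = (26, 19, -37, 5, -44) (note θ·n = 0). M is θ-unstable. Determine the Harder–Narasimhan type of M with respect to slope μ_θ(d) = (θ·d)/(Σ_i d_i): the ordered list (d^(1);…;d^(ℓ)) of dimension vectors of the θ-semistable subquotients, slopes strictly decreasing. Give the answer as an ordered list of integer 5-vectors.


Barcode: M ≅ I[1,1], I[1,2], I[1,4], I[2,2]^2, I[4,5]^2, I[5,5]. HN layers by μ_θ (7 steps, strictly decreasing):
  μ^(1)=26; μ^(2)=45/2; μ^(3)=19; μ^(4)=5; μ^(5)=8/3; μ^(6)=-39/2; μ^(7)=-44

((1, 0, 0, 0, 0); (1, 1, 0, 0, 0); (0, 2, 0, 0, 0); (0, 0, 0, 1, 0); (1, 1, 1, 0, 0); (0, 0, 0, 2, 2); (0, 0, 0, 0, 1))


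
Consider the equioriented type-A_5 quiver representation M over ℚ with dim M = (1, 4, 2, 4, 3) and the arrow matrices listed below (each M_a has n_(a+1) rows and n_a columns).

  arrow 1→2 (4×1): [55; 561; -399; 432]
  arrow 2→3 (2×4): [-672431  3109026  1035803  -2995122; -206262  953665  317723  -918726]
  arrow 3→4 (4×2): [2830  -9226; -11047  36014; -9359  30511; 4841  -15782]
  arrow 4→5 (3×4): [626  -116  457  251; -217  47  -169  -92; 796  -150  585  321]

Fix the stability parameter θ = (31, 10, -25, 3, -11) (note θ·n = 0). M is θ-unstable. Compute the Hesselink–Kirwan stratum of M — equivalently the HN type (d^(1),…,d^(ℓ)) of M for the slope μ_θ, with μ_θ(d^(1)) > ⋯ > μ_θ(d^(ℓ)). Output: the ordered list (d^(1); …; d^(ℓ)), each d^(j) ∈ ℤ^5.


Via rank(M_{q-1}∘⋯∘M_p): M ≅ I[1,5], I[2,2]^2, I[2,4], I[4,4], I[4,5], I[5,5].
μ_θ-semistable layers: μ^(1)=10; μ^(2)=3; μ^(3)=8/5; μ^(4)=-4; μ^(5)=-15/2; μ^(6)=-11

((0, 2, 0, 0, 0); (0, 0, 0, 2, 0); (1, 1, 1, 1, 1); (0, 0, 0, 1, 1); (0, 1, 1, 0, 0); (0, 0, 0, 0, 1))


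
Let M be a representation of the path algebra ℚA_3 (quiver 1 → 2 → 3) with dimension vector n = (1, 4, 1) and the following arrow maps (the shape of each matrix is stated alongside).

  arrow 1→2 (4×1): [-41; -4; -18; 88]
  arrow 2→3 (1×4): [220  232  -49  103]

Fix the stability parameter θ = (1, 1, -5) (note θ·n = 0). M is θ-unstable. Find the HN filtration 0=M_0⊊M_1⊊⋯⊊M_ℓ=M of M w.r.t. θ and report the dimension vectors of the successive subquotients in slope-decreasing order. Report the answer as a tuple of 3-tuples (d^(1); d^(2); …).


Via rank(M_{q-1}∘⋯∘M_p): M ≅ I[1,3], I[2,2]^3.
μ_θ-semistable layers: μ^(1)=1; μ^(2)=-1

((0, 3, 0); (1, 1, 1))


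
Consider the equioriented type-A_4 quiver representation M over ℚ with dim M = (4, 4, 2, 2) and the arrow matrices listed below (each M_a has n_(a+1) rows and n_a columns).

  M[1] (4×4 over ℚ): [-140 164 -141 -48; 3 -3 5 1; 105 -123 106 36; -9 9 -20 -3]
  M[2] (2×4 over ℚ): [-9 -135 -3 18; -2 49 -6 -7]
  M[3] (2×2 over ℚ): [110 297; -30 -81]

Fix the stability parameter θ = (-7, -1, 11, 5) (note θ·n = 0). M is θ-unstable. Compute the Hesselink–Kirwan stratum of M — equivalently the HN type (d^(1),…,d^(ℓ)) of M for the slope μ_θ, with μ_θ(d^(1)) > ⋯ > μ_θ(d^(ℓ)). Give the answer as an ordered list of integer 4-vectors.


Interval decomposition of M: I[1,1], I[1,2], I[1,3], I[1,4], I[2,2], I[4,4].
HN type (ℓ=5): μ^(1)=11; μ^(2)=8; μ^(3)=5; μ^(4)=-1; μ^(5)=-7

((0, 0, 1, 0); (0, 0, 1, 1); (0, 0, 0, 1); (0, 4, 0, 0); (4, 0, 0, 0))


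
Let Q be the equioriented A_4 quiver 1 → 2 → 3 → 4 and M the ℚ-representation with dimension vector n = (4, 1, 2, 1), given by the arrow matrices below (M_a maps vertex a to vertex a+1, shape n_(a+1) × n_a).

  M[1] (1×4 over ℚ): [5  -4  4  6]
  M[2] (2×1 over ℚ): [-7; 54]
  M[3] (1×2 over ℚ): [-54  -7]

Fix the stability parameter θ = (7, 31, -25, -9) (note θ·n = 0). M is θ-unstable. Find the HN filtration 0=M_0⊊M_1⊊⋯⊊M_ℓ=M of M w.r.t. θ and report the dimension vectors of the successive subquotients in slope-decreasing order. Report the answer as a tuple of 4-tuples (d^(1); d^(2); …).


Barcode: M ≅ I[1,1]^3, I[1,3], I[3,4]. HN layers by μ_θ (4 steps, strictly decreasing):
  μ^(1)=7; μ^(2)=13/3; μ^(3)=-9; μ^(4)=-25

((3, 0, 0, 0); (1, 1, 1, 0); (0, 0, 0, 1); (0, 0, 1, 0))


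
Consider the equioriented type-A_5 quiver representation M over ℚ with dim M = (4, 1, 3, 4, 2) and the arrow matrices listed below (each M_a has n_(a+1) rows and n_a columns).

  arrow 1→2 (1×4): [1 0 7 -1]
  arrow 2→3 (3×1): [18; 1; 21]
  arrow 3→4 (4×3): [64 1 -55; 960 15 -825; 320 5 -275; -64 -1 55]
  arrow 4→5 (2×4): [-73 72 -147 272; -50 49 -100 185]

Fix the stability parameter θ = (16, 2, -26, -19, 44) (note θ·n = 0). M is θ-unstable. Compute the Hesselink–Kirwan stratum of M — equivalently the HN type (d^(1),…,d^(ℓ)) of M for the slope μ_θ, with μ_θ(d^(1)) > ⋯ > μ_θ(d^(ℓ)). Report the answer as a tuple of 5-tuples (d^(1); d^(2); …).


Interval decomposition of M: I[1,1]^3, I[1,4], I[3,3]^2, I[4,4], I[4,5]^2.
HN type (ℓ=5): μ^(1)=44; μ^(2)=16; μ^(3)=-27/4; μ^(4)=-19; μ^(5)=-26

((0, 0, 0, 0, 2); (3, 0, 0, 0, 0); (1, 1, 1, 1, 0); (0, 0, 0, 3, 0); (0, 0, 2, 0, 0))


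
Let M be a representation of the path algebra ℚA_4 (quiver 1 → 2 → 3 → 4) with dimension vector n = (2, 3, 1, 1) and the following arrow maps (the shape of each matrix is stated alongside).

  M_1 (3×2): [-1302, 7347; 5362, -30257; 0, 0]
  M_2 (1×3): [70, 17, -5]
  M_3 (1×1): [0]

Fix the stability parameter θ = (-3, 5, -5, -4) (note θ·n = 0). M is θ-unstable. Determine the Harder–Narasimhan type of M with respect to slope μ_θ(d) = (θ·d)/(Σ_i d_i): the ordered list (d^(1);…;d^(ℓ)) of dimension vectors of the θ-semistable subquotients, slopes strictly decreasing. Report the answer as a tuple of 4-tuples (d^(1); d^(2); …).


Interval decomposition of M: I[1,1], I[1,3], I[2,2]^2, I[4,4].
HN type (ℓ=4): μ^(1)=5; μ^(2)=0; μ^(3)=-3; μ^(4)=-4

((0, 2, 0, 0); (0, 1, 1, 0); (2, 0, 0, 0); (0, 0, 0, 1))


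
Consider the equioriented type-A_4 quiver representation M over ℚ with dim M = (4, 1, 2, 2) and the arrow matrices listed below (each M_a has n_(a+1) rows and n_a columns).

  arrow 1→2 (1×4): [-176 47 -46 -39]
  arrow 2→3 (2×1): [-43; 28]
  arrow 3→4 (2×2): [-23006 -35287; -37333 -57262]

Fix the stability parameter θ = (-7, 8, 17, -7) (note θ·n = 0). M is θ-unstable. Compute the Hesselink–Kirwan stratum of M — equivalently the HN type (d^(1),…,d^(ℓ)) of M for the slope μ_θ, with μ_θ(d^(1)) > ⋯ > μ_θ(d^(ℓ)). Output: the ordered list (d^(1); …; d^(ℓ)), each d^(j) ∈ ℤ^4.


Barcode: M ≅ I[1,1]^3, I[1,4], I[3,4]. HN layers by μ_θ (3 steps, strictly decreasing):
  μ^(1)=6; μ^(2)=5; μ^(3)=-7

((0, 1, 1, 1); (0, 0, 1, 1); (4, 0, 0, 0))


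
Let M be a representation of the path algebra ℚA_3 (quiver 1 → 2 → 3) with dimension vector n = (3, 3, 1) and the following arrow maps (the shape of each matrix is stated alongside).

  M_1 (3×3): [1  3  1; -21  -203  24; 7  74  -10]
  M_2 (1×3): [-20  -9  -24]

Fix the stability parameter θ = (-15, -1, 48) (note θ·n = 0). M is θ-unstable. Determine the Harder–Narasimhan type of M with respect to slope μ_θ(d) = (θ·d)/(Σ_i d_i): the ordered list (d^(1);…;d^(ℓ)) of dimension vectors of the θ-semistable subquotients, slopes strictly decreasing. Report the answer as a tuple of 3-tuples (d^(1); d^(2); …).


Barcode: M ≅ I[1,2]^2, I[1,3]. HN layers by μ_θ (3 steps, strictly decreasing):
  μ^(1)=48; μ^(2)=-1; μ^(3)=-15

((0, 0, 1); (0, 3, 0); (3, 0, 0))


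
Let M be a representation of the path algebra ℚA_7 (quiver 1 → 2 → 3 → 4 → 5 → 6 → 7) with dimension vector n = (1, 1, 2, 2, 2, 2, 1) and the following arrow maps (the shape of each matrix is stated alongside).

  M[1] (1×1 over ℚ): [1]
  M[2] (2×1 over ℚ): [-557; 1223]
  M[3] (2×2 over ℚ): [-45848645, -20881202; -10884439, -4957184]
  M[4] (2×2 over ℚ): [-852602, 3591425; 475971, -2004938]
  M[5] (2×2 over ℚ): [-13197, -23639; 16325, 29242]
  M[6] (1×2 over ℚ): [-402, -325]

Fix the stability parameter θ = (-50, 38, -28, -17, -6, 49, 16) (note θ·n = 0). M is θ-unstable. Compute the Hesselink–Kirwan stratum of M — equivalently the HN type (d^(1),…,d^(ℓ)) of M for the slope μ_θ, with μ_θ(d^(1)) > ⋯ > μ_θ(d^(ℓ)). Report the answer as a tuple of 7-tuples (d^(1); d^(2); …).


Via rank(M_{q-1}∘⋯∘M_p): M ≅ I[1,7], I[3,6].
μ_θ-semistable layers: μ^(1)=49; μ^(2)=65/2; μ^(3)=-13/4; μ^(4)=-6; μ^(5)=-17; μ^(6)=-28; μ^(7)=-50

((0, 0, 0, 0, 0, 1, 0); (0, 0, 0, 0, 0, 1, 1); (0, 1, 1, 1, 1, 0, 0); (0, 0, 0, 0, 1, 0, 0); (0, 0, 0, 1, 0, 0, 0); (0, 0, 1, 0, 0, 0, 0); (1, 0, 0, 0, 0, 0, 0))


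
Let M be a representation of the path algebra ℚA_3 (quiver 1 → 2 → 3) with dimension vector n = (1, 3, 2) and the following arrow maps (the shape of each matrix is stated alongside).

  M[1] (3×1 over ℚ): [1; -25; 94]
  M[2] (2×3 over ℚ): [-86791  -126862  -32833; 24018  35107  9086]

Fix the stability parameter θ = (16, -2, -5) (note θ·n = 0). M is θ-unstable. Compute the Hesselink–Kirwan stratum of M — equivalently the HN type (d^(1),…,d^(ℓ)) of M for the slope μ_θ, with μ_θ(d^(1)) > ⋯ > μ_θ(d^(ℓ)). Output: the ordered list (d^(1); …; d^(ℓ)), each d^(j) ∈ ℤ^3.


Barcode: M ≅ I[1,3], I[2,2], I[2,3]. HN layers by μ_θ (3 steps, strictly decreasing):
  μ^(1)=3; μ^(2)=-2; μ^(3)=-7/2

((1, 1, 1); (0, 1, 0); (0, 1, 1))


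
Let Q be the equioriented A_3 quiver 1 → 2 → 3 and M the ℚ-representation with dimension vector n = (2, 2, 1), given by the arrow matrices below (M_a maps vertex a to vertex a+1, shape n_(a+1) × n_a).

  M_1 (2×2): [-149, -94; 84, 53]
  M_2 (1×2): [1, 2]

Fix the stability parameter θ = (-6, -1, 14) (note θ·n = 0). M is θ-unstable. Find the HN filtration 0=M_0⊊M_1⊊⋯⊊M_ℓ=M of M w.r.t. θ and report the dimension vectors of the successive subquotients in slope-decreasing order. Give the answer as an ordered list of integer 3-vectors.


Via rank(M_{q-1}∘⋯∘M_p): M ≅ I[1,2], I[1,3].
μ_θ-semistable layers: μ^(1)=14; μ^(2)=-1; μ^(3)=-6

((0, 0, 1); (0, 2, 0); (2, 0, 0))


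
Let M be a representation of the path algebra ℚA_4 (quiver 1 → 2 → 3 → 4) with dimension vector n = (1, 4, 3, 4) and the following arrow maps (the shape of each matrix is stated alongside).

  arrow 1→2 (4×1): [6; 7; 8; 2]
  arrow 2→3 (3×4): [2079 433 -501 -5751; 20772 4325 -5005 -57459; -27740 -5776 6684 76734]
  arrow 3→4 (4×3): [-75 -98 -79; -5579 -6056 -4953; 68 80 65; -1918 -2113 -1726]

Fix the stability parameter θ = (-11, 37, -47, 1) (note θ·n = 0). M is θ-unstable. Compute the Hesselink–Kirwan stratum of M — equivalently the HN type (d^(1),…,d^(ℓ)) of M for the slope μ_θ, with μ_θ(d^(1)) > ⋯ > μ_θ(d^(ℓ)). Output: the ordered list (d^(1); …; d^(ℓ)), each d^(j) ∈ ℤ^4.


Interval decomposition of M: I[1,4], I[2,2], I[2,4]^2, I[4,4].
HN type (ℓ=4): μ^(1)=37; μ^(2)=1; μ^(3)=-5; μ^(4)=-11

((0, 1, 0, 0); (0, 0, 0, 4); (0, 3, 3, 0); (1, 0, 0, 0))


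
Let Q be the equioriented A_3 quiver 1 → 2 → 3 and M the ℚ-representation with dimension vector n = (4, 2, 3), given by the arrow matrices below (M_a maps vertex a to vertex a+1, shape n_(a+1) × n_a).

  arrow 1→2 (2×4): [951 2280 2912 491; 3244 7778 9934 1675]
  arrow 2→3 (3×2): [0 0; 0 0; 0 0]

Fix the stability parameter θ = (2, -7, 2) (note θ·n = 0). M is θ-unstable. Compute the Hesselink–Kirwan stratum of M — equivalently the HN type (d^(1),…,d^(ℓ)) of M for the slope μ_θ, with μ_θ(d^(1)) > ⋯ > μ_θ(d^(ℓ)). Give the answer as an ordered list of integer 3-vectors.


Interval decomposition of M: I[1,1]^2, I[1,2]^2, I[3,3]^3.
HN type (ℓ=2): μ^(1)=2; μ^(2)=-5/2

((2, 0, 3); (2, 2, 0))


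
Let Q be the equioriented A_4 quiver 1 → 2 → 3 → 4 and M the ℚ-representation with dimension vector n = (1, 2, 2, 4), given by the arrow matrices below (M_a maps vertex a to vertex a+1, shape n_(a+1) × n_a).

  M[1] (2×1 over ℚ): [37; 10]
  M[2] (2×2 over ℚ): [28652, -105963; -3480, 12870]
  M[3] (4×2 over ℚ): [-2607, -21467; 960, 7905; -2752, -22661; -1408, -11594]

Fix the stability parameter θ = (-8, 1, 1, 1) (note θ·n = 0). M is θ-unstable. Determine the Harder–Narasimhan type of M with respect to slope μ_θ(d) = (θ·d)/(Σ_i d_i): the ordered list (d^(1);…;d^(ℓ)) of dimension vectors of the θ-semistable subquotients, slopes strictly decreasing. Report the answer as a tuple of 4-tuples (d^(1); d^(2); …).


Barcode: M ≅ I[1,4], I[2,2], I[3,4], I[4,4]^2. HN layers by μ_θ (2 steps, strictly decreasing):
  μ^(1)=1; μ^(2)=-8

((0, 2, 2, 4); (1, 0, 0, 0))


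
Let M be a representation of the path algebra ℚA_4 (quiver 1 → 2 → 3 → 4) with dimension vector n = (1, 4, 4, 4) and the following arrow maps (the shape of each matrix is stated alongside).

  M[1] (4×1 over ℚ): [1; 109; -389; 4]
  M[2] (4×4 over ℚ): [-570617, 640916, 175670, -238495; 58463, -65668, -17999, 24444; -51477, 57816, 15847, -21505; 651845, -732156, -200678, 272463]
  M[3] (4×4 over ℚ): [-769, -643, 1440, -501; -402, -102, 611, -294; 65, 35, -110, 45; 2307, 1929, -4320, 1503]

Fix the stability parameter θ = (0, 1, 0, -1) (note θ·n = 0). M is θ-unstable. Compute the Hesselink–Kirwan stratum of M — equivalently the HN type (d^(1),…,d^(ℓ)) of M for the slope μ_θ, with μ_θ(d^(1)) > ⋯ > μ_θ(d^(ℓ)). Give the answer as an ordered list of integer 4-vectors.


Interval decomposition of M: I[1,4], I[2,3]^2, I[2,4], I[4,4]^2.
HN type (ℓ=3): μ^(1)=1/2; μ^(2)=0; μ^(3)=-1

((0, 2, 2, 0); (1, 2, 2, 2); (0, 0, 0, 2))


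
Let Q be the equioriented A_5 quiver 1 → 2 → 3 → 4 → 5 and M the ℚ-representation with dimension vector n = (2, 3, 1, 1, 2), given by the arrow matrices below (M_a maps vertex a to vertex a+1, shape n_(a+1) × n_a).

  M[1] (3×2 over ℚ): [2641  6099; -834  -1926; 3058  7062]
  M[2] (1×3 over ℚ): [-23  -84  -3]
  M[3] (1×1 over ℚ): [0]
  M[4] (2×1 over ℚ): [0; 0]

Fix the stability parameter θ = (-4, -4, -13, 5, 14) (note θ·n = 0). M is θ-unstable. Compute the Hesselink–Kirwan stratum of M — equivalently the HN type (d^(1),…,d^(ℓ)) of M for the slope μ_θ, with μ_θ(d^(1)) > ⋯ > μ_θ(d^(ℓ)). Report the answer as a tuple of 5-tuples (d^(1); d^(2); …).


Via rank(M_{q-1}∘⋯∘M_p): M ≅ I[1,1], I[1,3], I[2,2]^2, I[4,4], I[5,5]^2.
μ_θ-semistable layers: μ^(1)=14; μ^(2)=5; μ^(3)=-4; μ^(4)=-7

((0, 0, 0, 0, 2); (0, 0, 0, 1, 0); (1, 2, 0, 0, 0); (1, 1, 1, 0, 0))


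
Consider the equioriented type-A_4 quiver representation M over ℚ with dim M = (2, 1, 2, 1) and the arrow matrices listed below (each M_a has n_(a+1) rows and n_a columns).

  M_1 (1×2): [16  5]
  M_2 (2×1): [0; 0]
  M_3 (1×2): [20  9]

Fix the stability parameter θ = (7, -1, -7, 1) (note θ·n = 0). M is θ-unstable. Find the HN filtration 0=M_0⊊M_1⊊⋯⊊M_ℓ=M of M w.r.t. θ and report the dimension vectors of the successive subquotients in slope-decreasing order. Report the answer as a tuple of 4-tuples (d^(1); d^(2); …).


Barcode: M ≅ I[1,1], I[1,2], I[3,3], I[3,4]. HN layers by μ_θ (4 steps, strictly decreasing):
  μ^(1)=7; μ^(2)=3; μ^(3)=1; μ^(4)=-7

((1, 0, 0, 0); (1, 1, 0, 0); (0, 0, 0, 1); (0, 0, 2, 0))


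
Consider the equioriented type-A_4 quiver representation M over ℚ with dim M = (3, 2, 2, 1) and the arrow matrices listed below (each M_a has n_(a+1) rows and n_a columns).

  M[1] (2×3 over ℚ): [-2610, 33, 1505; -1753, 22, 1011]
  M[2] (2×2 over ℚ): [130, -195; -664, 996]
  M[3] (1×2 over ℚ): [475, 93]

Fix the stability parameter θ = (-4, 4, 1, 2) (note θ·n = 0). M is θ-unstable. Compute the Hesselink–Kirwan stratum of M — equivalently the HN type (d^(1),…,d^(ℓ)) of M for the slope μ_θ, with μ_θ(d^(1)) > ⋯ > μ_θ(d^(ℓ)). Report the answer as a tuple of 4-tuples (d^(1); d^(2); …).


Barcode: M ≅ I[1,1], I[1,2], I[1,4], I[3,3]. HN layers by μ_θ (4 steps, strictly decreasing):
  μ^(1)=4; μ^(2)=7/3; μ^(3)=1; μ^(4)=-4

((0, 1, 0, 0); (0, 1, 1, 1); (0, 0, 1, 0); (3, 0, 0, 0))


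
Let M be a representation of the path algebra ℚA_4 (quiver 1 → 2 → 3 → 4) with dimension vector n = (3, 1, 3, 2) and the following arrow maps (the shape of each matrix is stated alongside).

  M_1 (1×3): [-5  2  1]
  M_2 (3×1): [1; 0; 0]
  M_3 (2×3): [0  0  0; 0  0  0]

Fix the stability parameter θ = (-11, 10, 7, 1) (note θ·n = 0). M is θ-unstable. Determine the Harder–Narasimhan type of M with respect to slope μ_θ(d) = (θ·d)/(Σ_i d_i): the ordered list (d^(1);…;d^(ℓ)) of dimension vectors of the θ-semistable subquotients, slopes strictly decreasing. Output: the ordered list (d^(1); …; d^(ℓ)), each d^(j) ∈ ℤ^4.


Via rank(M_{q-1}∘⋯∘M_p): M ≅ I[1,1]^2, I[1,3], I[3,3]^2, I[4,4]^2.
μ_θ-semistable layers: μ^(1)=17/2; μ^(2)=7; μ^(3)=1; μ^(4)=-11

((0, 1, 1, 0); (0, 0, 2, 0); (0, 0, 0, 2); (3, 0, 0, 0))


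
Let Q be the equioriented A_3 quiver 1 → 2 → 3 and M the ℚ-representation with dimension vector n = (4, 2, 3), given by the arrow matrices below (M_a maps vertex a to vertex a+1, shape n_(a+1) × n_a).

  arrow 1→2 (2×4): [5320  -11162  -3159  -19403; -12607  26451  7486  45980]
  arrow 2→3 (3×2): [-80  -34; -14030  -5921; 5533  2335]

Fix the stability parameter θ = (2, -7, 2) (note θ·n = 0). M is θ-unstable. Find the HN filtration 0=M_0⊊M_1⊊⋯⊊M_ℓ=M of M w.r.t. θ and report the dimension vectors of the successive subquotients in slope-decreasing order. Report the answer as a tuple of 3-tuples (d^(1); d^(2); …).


Via rank(M_{q-1}∘⋯∘M_p): M ≅ I[1,1]^2, I[1,3]^2, I[3,3].
μ_θ-semistable layers: μ^(1)=2; μ^(2)=-5/2

((2, 0, 3); (2, 2, 0))
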